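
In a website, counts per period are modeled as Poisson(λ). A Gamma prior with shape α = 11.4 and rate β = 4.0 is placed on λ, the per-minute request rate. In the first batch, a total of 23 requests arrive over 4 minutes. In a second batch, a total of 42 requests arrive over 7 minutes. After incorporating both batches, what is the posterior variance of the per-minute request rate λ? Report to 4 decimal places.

0.3396

With a Gamma(shape α, rate β) prior, the Poisson likelihood is conjugate: the posterior is Gamma(α + ΣXᵢ, β + n).
After batch 1: Gamma(α+S, β+n) = Gamma(11.4+23, 4.0+4) = Gamma(34.4, 8.0).
After batch 2: Gamma(α+S, β+n) = Gamma(34.4+42, 8.0+7) = Gamma(76.4, 15.0).
Var = α/β² = 76.4/15.0² = 0.3396.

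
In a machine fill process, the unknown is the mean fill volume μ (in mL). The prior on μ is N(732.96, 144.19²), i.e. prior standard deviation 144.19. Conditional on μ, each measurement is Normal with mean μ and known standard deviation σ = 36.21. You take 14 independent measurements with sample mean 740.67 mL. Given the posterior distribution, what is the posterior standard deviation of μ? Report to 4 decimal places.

For Normal data with known variance σ², a Normal(μ₀, σ₀²) prior on μ is conjugate. Posterior precision = 1/σ₀² + n/σ²; posterior mean is the precision-weighted average of μ₀ and x̄.
σ₀² = 144.19² = 20790.7561, σ² = 36.21² = 1311.1641; σ² + n·σ₀² = 1311.1641 + 14·20790.7561 = 292381.7495.
Posterior precision = 1/σ₀² + n/σ² = 1/20790.7561 + 14/1311.1641 = (σ² + n·σ₀²)/(σ₀²σ²) = 292381.7495/(20790.7561·1311.1641); posterior variance σₙ² = σ₀²σ²/(σ² + n·σ₀²) = 20790.7561·1311.1641/292381.7495 = 93.234592.
Posterior SD = √σₙ² = √(20790.7561·1311.1641/292381.7495) = 9.6558.

9.6558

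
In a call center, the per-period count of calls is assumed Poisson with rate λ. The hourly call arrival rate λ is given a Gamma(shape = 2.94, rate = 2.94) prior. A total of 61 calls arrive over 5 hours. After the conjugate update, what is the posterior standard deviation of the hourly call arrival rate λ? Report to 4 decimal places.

With a Gamma(shape α, rate β) prior, the Poisson likelihood is conjugate: the posterior is Gamma(α + ΣXᵢ, β + n).
Posterior: Gamma(α+S, β+n) = Gamma(2.94+61, 2.94+5) = Gamma(63.94, 7.94).
SD = √α/β = √63.94/7.94 = 1.0071.

1.0071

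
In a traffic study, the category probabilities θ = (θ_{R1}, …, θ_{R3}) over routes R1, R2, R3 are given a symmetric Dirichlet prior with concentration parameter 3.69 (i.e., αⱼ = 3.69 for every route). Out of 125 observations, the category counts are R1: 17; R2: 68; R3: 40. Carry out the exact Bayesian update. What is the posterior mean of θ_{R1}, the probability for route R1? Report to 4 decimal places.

0.1521

The Dirichlet prior is conjugate to the Multinomial likelihood: each posterior αⱼ = prior αⱼ + observed count nⱼ.
Posterior concentration: (20.69, 71.69, 43.69), total = 136.07.
E[θ_{R1}|data] = α_{R1}/Σα = 20.69/136.07 = 0.1521.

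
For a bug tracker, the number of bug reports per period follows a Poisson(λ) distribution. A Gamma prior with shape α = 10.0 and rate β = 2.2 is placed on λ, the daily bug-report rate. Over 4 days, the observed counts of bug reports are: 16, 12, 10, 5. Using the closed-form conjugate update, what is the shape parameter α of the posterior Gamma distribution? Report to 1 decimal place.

53.0

With a Gamma(shape α, rate β) prior, the Poisson likelihood is conjugate: the posterior is Gamma(α + ΣXᵢ, β + n).
Sum of counts S = 43 over n = 4 days.
Posterior: Gamma(α+S, β+n) = Gamma(10.0+43, 2.2+4) = Gamma(53.0, 6.2).
Posterior α = 53.0.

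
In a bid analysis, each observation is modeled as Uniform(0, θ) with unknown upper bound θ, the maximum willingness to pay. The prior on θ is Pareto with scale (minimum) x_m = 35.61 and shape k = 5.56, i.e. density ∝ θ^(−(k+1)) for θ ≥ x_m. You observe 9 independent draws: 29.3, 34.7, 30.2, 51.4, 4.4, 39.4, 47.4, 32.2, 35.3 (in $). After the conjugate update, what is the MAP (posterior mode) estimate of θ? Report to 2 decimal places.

A Pareto(scale x_m, shape k) prior on the upper bound θ of Uniform(0, θ) is conjugate: posterior is Pareto(max(x_m, max xᵢ), k + n).
Sample maximum = 51.4; prior scale x_m = 35.61 → posterior scale = max = 51.40.
Posterior shape = 5.56 + 9 = 14.56.
The Pareto density is decreasing on [x_m, ∞), so the mode is x_m = 51.40.

51.40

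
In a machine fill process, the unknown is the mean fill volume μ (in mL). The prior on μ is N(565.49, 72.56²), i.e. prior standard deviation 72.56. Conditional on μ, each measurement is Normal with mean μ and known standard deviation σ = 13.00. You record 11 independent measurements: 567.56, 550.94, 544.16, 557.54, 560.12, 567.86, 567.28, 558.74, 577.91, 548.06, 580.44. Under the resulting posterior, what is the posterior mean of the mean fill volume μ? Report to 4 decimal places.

561.8842

For Normal data with known variance σ², a Normal(μ₀, σ₀²) prior on μ is conjugate. Posterior precision = 1/σ₀² + n/σ²; posterior mean is the precision-weighted average of μ₀ and x̄.
Σxᵢ = 567.56 + 550.94 + 544.16 + 557.54 + 560.12 + 567.86 + 567.28 + 558.74 + 577.91 + 548.06 + 580.44 = 6180.61, so n·x̄ = 6180.61.
σ₀² = 72.56² = 5264.9536, σ² = 13.00² = 169; σ² + n·σ₀² = 169 + 11·5264.9536 = 58083.4896.
Posterior mean = (μ₀/σ₀² + n·x̄/σ²)/(1/σ₀² + n/σ²) = (σ²·μ₀ + σ₀²·n·x̄)/(σ² + n·σ₀²) = (169·565.49 + 5264.9536·6180.61)/58083.4896 = 32636192.679696/58083.4896 = 561.8842.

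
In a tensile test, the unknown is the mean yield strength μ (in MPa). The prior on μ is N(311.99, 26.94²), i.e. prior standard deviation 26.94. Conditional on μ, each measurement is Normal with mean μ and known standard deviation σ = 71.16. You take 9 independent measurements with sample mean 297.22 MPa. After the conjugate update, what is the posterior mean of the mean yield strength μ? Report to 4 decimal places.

303.6700

For Normal data with known variance σ², a Normal(μ₀, σ₀²) prior on μ is conjugate. Posterior precision = 1/σ₀² + n/σ²; posterior mean is the precision-weighted average of μ₀ and x̄.
n·x̄ = 9·297.22 = 2674.98.
σ₀² = 26.94² = 725.7636, σ² = 71.16² = 5063.7456; σ² + n·σ₀² = 5063.7456 + 9·725.7636 = 11595.618.
Posterior mean = (μ₀/σ₀² + n·x̄/σ²)/(1/σ₀² + n/σ²) = (σ²·μ₀ + σ₀²·n·x̄)/(σ² + n·σ₀²) = (5063.7456·311.99 + 725.7636·2674.98)/11595.618 = 3521241.104472/11595.618 = 303.6700.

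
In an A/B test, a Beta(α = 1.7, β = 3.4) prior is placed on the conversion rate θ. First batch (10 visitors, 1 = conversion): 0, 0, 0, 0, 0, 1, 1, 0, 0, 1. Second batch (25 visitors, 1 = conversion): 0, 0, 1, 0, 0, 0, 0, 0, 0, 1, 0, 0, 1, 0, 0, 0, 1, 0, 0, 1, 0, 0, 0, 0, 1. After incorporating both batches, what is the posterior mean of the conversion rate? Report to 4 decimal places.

0.2668

The Beta prior is conjugate to a Binomial/Bernoulli likelihood; the update adds successes to α and failures to β.
After batch 1: Beta(1.7+3, 3.4+7) = Beta(4.7, 10.4).
After batch 2: Beta(4.7+6, 10.4+19) = Beta(10.7, 29.4).
Posterior mean = α/(α+β) = 10.7/40.1 = 0.2668.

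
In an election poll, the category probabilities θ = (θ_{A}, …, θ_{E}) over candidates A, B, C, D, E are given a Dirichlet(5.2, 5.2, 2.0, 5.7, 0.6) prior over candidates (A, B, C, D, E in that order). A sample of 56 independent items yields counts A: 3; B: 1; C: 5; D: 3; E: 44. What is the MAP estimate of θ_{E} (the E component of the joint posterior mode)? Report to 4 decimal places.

0.6255

The Dirichlet prior is conjugate to the Multinomial likelihood: each posterior αⱼ = prior αⱼ + observed count nⱼ.
Posterior concentration: (8.2, 6.2, 7.0, 8.7, 44.6), total = 74.7.
Joint mode component: (α_{E}−1)/(Σα−K) = 43.6/69.7 = 0.6255.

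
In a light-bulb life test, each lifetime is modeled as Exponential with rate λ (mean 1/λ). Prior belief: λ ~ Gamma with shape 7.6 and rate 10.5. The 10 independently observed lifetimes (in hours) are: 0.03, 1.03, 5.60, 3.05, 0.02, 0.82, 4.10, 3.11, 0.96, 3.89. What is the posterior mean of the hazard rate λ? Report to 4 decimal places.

With a Gamma(shape α, rate β) prior on the exponential rate λ, the posterior after n observations with total T = Σxᵢ is Gamma(α+n, β+T).
Sum of observations T = 22.61 hours; n = 10.
Posterior: Gamma(7.6+10, 10.5+22.61) = Gamma(17.6, 33.11).
Posterior mean of λ = α/β = 17.6/33.11 = 0.5316.

0.5316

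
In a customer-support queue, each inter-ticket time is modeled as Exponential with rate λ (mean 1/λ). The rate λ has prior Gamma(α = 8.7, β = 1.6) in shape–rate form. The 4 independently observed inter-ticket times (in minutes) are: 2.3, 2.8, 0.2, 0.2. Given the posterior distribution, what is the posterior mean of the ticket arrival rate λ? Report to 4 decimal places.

With a Gamma(shape α, rate β) prior on the exponential rate λ, the posterior after n observations with total T = Σxᵢ is Gamma(α+n, β+T).
Sum of observations T = 5.5 minutes; n = 4.
Posterior: Gamma(8.7+4, 1.6+5.5) = Gamma(12.7, 7.1).
Posterior mean of λ = α/β = 12.7/7.1 = 1.7887.

1.7887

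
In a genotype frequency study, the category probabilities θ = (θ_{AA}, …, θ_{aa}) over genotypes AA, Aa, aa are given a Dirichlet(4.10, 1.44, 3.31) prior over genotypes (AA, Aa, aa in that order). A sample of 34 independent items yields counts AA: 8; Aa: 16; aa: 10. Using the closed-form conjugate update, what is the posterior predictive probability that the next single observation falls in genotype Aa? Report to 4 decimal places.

0.4070

The Dirichlet prior is conjugate to the Multinomial likelihood: each posterior αⱼ = prior αⱼ + observed count nⱼ.
Posterior concentration: (12.10, 17.44, 13.31), total = 42.85.
P(next = Aa | data) = α_{Aa}/Σα = 0.4070.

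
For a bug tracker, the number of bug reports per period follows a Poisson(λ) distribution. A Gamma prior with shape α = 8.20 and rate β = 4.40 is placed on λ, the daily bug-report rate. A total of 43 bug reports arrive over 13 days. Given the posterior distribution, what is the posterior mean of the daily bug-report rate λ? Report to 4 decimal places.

2.9425

With a Gamma(shape α, rate β) prior, the Poisson likelihood is conjugate: the posterior is Gamma(α + ΣXᵢ, β + n).
Posterior: Gamma(α+S, β+n) = Gamma(8.20+43, 4.40+13) = Gamma(51.20, 17.40).
Posterior mean = α/β = 51.20/17.40 = 2.9425.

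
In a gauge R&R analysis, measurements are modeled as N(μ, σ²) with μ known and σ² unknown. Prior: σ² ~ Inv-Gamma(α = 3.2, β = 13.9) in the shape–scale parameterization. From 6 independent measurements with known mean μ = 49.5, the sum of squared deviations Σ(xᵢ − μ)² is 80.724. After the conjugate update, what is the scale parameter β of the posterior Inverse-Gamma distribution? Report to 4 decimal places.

With known mean μ and an Inverse-Gamma(α, β) prior on σ², the Normal likelihood is conjugate: posterior is Inv-Gamma(α + n/2, β + Σ(xᵢ−μ)²/2).
Posterior: Inv-Gamma(3.2 + 6/2, 13.9 + 80.724/2) = Inv-Gamma(6.20, 54.2620).
Posterior β = 54.2620.

54.2620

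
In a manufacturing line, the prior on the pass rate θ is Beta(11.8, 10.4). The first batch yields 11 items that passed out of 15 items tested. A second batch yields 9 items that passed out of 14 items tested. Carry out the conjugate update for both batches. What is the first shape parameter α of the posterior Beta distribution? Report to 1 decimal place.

31.8

The Beta prior is conjugate to a Binomial/Bernoulli likelihood; the update adds successes to α and failures to β.
After batch 1: Beta(11.8+11, 10.4+4) = Beta(22.8, 14.4).
After batch 2: Beta(22.8+9, 14.4+5) = Beta(31.8, 19.4).
Posterior α = 31.8.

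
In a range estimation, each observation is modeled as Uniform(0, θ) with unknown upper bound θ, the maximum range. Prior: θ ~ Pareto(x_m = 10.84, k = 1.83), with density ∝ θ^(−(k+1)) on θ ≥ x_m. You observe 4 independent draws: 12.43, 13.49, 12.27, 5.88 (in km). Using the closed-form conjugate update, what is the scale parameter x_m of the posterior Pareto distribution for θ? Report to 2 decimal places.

A Pareto(scale x_m, shape k) prior on the upper bound θ of Uniform(0, θ) is conjugate: posterior is Pareto(max(x_m, max xᵢ), k + n).
Sample maximum = 13.49; prior scale x_m = 10.84 → posterior scale = max = 13.49.
Posterior shape = 1.83 + 4 = 5.83.
Posterior scale x_m = 13.49.

13.49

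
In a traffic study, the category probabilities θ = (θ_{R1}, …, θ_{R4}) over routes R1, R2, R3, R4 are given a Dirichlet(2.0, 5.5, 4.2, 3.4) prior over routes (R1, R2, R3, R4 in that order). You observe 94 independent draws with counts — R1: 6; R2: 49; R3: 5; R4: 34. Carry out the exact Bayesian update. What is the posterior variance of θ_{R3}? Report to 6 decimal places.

0.000701

The Dirichlet prior is conjugate to the Multinomial likelihood: each posterior αⱼ = prior αⱼ + observed count nⱼ.
Posterior concentration: (8.0, 54.5, 9.2, 37.4), total = 109.1.
Var[θ_j] = α_j(Σα−α_j)/((Σα)²(Σα+1)) = 9.2·99.9/(109.1²·110.1) = 0.000701.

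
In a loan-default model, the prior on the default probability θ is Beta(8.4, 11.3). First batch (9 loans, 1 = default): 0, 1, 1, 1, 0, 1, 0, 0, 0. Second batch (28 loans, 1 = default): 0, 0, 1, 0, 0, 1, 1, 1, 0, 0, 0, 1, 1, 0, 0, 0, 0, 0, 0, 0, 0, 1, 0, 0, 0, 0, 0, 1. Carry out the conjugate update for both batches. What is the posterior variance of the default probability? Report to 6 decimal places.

0.003992

The Beta prior is conjugate to a Binomial/Bernoulli likelihood; the update adds successes to α and failures to β.
After batch 1: Beta(8.4+4, 11.3+5) = Beta(12.4, 16.3).
After batch 2: Beta(12.4+8, 16.3+20) = Beta(20.4, 36.3).
Var = αβ/((α+β)²(α+β+1)) = 20.4·36.3/(56.7²·57.7) = 0.003992.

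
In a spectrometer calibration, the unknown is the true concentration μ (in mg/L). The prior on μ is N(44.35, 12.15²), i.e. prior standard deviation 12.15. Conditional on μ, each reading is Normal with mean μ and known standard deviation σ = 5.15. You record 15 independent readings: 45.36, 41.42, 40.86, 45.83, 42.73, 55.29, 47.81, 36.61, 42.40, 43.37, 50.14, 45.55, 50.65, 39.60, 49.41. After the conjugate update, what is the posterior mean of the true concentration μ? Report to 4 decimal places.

45.1260

For Normal data with known variance σ², a Normal(μ₀, σ₀²) prior on μ is conjugate. Posterior precision = 1/σ₀² + n/σ²; posterior mean is the precision-weighted average of μ₀ and x̄.
Σxᵢ = 45.36 + 41.42 + 40.86 + 45.83 + 42.73 + 55.29 + 47.81 + 36.61 + 42.40 + 43.37 + 50.14 + 45.55 + 50.65 + 39.60 + 49.41 = 677.03, so n·x̄ = 677.03.
σ₀² = 12.15² = 147.6225, σ² = 5.15² = 26.5225; σ² + n·σ₀² = 26.5225 + 15·147.6225 = 2240.86.
Posterior mean = (μ₀/σ₀² + n·x̄/σ²)/(1/σ₀² + n/σ²) = (σ²·μ₀ + σ₀²·n·x̄)/(σ² + n·σ₀²) = (26.5225·44.35 + 147.6225·677.03)/2240.86 = 101121.13405/2240.86 = 45.1260.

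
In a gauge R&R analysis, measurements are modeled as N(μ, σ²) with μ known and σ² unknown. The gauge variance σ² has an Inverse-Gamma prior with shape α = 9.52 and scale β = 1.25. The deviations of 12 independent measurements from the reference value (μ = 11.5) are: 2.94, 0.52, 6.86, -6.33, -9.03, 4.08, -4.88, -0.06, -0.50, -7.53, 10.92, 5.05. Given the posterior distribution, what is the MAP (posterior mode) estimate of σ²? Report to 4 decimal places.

With known mean μ and an Inverse-Gamma(α, β) prior on σ², the Normal likelihood is conjugate: posterior is Inv-Gamma(α + n/2, β + Σ(xᵢ−μ)²/2).
Σ(xᵢ−μ)² = (2.94)² + (0.52)² + (6.86)² + (-6.33)² + (-9.03)² + (4.08)² + (-4.88)² + (-0.06)² + (-0.50)² + (-7.53)² + (10.92)² + (5.05)² = 419.7476.
Posterior: Inv-Gamma(9.52 + 12/2, 1.25 + 419.7476/2) = Inv-Gamma(15.52, 211.12380).
Mode = β/(α+1) = 211.12380/16.52 = 12.7799.

12.7799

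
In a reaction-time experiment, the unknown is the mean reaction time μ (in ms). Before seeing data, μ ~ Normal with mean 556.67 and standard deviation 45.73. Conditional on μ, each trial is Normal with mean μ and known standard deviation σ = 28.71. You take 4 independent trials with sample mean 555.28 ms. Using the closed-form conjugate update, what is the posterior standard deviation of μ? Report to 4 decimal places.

13.6961

For Normal data with known variance σ², a Normal(μ₀, σ₀²) prior on μ is conjugate. Posterior precision = 1/σ₀² + n/σ²; posterior mean is the precision-weighted average of μ₀ and x̄.
σ₀² = 45.73² = 2091.2329, σ² = 28.71² = 824.2641; σ² + n·σ₀² = 824.2641 + 4·2091.2329 = 9189.1957.
Posterior precision = 1/σ₀² + n/σ² = 1/2091.2329 + 4/824.2641 = (σ² + n·σ₀²)/(σ₀²σ²) = 9189.1957/(2091.2329·824.2641); posterior variance σₙ² = σ₀²σ²/(σ² + n·σ₀²) = 2091.2329·824.2641/9189.1957 = 187.582054.
Posterior SD = √σₙ² = √(2091.2329·824.2641/9189.1957) = 13.6961.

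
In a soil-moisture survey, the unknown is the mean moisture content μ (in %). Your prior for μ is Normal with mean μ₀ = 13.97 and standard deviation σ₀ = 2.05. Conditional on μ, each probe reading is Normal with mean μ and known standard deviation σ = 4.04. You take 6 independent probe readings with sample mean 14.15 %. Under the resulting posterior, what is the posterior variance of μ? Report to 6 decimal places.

For Normal data with known variance σ², a Normal(μ₀, σ₀²) prior on μ is conjugate. Posterior precision = 1/σ₀² + n/σ²; posterior mean is the precision-weighted average of μ₀ and x̄.
σ₀² = 2.05² = 4.2025, σ² = 4.04² = 16.3216; σ² + n·σ₀² = 16.3216 + 6·4.2025 = 41.5366.
Posterior precision = 1/σ₀² + n/σ² = 1/4.2025 + 6/16.3216 = (σ² + n·σ₀²)/(σ₀²σ²) = 41.5366/(4.2025·16.3216); posterior variance σₙ² = σ₀²σ²/(σ² + n·σ₀²) = 4.2025·16.3216/41.5366 = 1.651351.

1.651351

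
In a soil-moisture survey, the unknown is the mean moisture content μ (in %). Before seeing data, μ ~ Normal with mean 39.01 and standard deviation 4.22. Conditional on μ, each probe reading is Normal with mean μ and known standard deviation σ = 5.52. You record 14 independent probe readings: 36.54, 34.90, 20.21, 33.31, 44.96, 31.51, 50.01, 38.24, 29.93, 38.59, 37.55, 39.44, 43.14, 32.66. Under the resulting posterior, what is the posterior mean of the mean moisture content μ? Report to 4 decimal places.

36.7727

For Normal data with known variance σ², a Normal(μ₀, σ₀²) prior on μ is conjugate. Posterior precision = 1/σ₀² + n/σ²; posterior mean is the precision-weighted average of μ₀ and x̄.
Σxᵢ = 36.54 + 34.90 + 20.21 + 33.31 + 44.96 + 31.51 + 50.01 + 38.24 + 29.93 + 38.59 + 37.55 + 39.44 + 43.14 + 32.66 = 510.99, so n·x̄ = 510.99.
σ₀² = 4.22² = 17.8084, σ² = 5.52² = 30.4704; σ² + n·σ₀² = 30.4704 + 14·17.8084 = 279.788.
Posterior mean = (μ₀/σ₀² + n·x̄/σ²)/(1/σ₀² + n/σ²) = (σ²·μ₀ + σ₀²·n·x̄)/(σ² + n·σ₀²) = (30.4704·39.01 + 17.8084·510.99)/279.788 = 10288.56462/279.788 = 36.7727.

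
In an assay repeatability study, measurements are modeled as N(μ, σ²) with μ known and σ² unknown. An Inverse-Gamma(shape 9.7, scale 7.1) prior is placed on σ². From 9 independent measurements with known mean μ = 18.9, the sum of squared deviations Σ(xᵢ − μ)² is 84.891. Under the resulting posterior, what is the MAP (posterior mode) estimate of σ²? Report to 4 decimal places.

3.2596

With known mean μ and an Inverse-Gamma(α, β) prior on σ², the Normal likelihood is conjugate: posterior is Inv-Gamma(α + n/2, β + Σ(xᵢ−μ)²/2).
Posterior: Inv-Gamma(9.7 + 9/2, 7.1 + 84.891/2) = Inv-Gamma(14.20, 49.5455).
Mode = β/(α+1) = 49.5455/15.20 = 3.2596.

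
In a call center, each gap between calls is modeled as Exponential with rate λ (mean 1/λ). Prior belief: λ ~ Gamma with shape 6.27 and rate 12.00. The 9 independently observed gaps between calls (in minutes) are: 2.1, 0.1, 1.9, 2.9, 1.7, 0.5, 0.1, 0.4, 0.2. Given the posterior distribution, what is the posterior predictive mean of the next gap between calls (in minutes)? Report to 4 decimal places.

1.5347

With a Gamma(shape α, rate β) prior on the exponential rate λ, the posterior after n observations with total T = Σxᵢ is Gamma(α+n, β+T).
Sum of observations T = 9.9 minutes; n = 9.
Posterior: Gamma(6.27+9, 12.00+9.9) = Gamma(15.27, 21.90).
The predictive distribution for the next observation is Lomax; its mean is β/(α−1) = 21.90/14.27 = 1.5347.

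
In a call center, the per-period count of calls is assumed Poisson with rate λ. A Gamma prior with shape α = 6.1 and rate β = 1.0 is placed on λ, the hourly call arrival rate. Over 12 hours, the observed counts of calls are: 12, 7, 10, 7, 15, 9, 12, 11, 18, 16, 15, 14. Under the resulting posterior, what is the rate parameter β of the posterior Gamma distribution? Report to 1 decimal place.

13.0

With a Gamma(shape α, rate β) prior, the Poisson likelihood is conjugate: the posterior is Gamma(α + ΣXᵢ, β + n).
Sum of counts S = 146 over n = 12 hours.
Posterior: Gamma(α+S, β+n) = Gamma(6.1+146, 1.0+12) = Gamma(152.1, 13.0).
Posterior β = 13.0.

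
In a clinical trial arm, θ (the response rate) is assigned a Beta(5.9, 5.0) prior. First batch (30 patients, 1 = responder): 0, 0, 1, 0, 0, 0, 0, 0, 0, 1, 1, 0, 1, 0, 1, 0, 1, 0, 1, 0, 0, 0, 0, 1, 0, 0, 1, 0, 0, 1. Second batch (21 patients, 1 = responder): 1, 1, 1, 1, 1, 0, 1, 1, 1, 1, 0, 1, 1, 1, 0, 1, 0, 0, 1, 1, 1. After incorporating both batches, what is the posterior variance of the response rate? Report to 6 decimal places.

The Beta prior is conjugate to a Binomial/Bernoulli likelihood; the update adds successes to α and failures to β.
After batch 1: Beta(5.9+10, 5.0+20) = Beta(15.9, 25.0).
After batch 2: Beta(15.9+16, 25.0+5) = Beta(31.9, 30.0).
Var = αβ/((α+β)²(α+β+1)) = 31.9·30.0/(61.9²·62.9) = 0.003971.

0.003971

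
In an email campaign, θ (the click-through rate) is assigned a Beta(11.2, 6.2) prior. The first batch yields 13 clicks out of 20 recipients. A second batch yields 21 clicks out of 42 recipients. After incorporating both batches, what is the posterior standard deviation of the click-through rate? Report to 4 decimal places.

The Beta prior is conjugate to a Binomial/Bernoulli likelihood; the update adds successes to α and failures to β.
After batch 1: Beta(11.2+13, 6.2+7) = Beta(24.2, 13.2).
After batch 2: Beta(24.2+21, 13.2+21) = Beta(45.2, 34.2).
Var = αβ/((α+β)²(α+β+1)) = 45.2·34.2/(79.4²·80.4) = 0.00304977; SD = √0.00304977 = 0.0552.

0.0552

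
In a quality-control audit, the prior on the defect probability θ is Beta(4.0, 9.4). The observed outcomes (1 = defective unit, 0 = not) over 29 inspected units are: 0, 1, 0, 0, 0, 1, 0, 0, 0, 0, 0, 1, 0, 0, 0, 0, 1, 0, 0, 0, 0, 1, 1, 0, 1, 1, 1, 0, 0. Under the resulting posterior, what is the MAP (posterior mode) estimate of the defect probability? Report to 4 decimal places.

0.2970

The Beta prior is conjugate to a Binomial/Bernoulli likelihood; the update adds successes to α and failures to β.
Posterior: Beta(α+k, β+n−k) = Beta(4.0+9, 9.4+20) = Beta(13.0, 29.4).
Mode of Beta(a,b) for a,b>1 is (a−1)/(a+b−2) = 12.0/40.4 = 0.2970.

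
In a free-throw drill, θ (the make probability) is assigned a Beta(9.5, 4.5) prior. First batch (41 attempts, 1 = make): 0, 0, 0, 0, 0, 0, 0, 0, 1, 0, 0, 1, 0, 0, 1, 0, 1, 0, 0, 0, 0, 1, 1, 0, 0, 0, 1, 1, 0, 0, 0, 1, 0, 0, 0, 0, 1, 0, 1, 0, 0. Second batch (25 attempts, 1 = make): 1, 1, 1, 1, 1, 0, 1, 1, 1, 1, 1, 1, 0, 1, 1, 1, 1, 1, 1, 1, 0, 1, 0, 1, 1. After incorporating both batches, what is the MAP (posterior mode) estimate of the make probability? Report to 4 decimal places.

0.5192

The Beta prior is conjugate to a Binomial/Bernoulli likelihood; the update adds successes to α and failures to β.
After batch 1: Beta(9.5+11, 4.5+30) = Beta(20.5, 34.5).
After batch 2: Beta(20.5+21, 34.5+4) = Beta(41.5, 38.5).
Mode of Beta(a,b) for a,b>1 is (a−1)/(a+b−2) = 40.5/78.0 = 0.5192.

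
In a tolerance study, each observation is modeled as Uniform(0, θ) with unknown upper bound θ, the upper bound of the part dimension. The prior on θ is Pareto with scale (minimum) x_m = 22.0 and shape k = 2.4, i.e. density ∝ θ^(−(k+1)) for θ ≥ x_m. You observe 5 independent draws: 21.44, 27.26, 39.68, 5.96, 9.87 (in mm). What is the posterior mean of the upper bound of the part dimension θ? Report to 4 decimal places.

45.8800

A Pareto(scale x_m, shape k) prior on the upper bound θ of Uniform(0, θ) is conjugate: posterior is Pareto(max(x_m, max xᵢ), k + n).
Sample maximum = 39.68; prior scale x_m = 22.0 → posterior scale = max = 39.68.
Posterior shape = 2.4 + 5 = 7.4.
E[θ|data] = k·x_m/(k−1) = 7.4·39.68/6.4 = 45.8800.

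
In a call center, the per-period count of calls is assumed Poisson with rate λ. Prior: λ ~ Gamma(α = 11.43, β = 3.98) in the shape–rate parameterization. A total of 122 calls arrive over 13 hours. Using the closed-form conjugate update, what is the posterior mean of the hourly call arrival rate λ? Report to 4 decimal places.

With a Gamma(shape α, rate β) prior, the Poisson likelihood is conjugate: the posterior is Gamma(α + ΣXᵢ, β + n).
Posterior: Gamma(α+S, β+n) = Gamma(11.43+122, 3.98+13) = Gamma(133.43, 16.98).
Posterior mean = α/β = 133.43/16.98 = 7.8581.

7.8581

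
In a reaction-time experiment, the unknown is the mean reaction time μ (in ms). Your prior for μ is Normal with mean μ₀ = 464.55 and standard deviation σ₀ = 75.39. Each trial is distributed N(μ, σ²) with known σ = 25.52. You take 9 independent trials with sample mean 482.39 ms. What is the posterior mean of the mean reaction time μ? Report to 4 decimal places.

482.1657

For Normal data with known variance σ², a Normal(μ₀, σ₀²) prior on μ is conjugate. Posterior precision = 1/σ₀² + n/σ²; posterior mean is the precision-weighted average of μ₀ and x̄.
n·x̄ = 9·482.39 = 4341.51.
σ₀² = 75.39² = 5683.6521, σ² = 25.52² = 651.2704; σ² + n·σ₀² = 651.2704 + 9·5683.6521 = 51804.1393.
Posterior mean = (μ₀/σ₀² + n·x̄/σ²)/(1/σ₀² + n/σ²) = (σ²·μ₀ + σ₀²·n·x̄)/(σ² + n·σ₀²) = (651.2704·464.55 + 5683.6521·4341.51)/51804.1393 = 24978180.092991/51804.1393 = 482.1657.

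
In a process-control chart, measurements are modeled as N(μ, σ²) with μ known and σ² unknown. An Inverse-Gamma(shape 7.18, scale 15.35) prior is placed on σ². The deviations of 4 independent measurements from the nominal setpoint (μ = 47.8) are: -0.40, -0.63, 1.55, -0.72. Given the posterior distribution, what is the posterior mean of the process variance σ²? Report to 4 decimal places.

With known mean μ and an Inverse-Gamma(α, β) prior on σ², the Normal likelihood is conjugate: posterior is Inv-Gamma(α + n/2, β + Σ(xᵢ−μ)²/2).
Σ(xᵢ−μ)² = (-0.40)² + (-0.63)² + (1.55)² + (-0.72)² = 3.4778.
Posterior: Inv-Gamma(7.18 + 4/2, 15.35 + 3.4778/2) = Inv-Gamma(9.18, 17.08890).
E[σ²|data] = β/(α−1) = 17.08890/8.18 = 2.0891.

2.0891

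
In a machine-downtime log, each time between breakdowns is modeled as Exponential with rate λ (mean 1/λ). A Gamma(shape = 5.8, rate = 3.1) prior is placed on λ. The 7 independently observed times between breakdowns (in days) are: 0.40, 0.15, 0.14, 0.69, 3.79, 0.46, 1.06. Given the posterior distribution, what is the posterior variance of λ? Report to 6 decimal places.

With a Gamma(shape α, rate β) prior on the exponential rate λ, the posterior after n observations with total T = Σxᵢ is Gamma(α+n, β+T).
Sum of observations T = 6.69 days; n = 7.
Posterior: Gamma(5.8+7, 3.1+6.69) = Gamma(12.8, 9.79).
Var = α/β² = 0.133550.

0.133550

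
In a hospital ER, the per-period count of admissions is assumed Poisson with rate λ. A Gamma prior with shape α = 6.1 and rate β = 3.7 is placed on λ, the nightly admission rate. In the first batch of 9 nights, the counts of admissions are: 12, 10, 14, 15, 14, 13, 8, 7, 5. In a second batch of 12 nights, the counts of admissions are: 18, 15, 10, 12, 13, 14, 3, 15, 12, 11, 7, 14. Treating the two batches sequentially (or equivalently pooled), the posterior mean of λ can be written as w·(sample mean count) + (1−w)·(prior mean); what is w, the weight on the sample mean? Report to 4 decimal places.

With a Gamma(shape α, rate β) prior, the Poisson likelihood is conjugate: the posterior is Gamma(α + ΣXᵢ, β + n).
Total number of nights: n = 9 + 12 = 21.
Posterior mean = (α₀+S)/(β₀+n) = [n/(β₀+n)]·(S/n) + [β₀/(β₀+n)]·(α₀/β₀), so only n and β₀ enter the weight.
Weight on data w = n/(β₀+n) = 21/(3.7+21) = 21/24.7 = 0.8502.

0.8502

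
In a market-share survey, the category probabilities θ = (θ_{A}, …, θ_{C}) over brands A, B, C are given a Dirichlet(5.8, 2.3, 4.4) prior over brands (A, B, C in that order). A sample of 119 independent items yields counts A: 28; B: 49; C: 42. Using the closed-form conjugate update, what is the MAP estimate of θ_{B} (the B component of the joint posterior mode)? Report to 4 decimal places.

The Dirichlet prior is conjugate to the Multinomial likelihood: each posterior αⱼ = prior αⱼ + observed count nⱼ.
Posterior concentration: (33.8, 51.3, 46.4), total = 131.5.
Joint mode component: (α_{B}−1)/(Σα−K) = 50.3/128.5 = 0.3914.

0.3914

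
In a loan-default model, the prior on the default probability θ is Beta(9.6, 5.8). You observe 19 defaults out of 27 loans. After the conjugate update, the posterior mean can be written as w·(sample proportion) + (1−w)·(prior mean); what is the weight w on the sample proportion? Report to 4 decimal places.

The Beta prior is conjugate to a Binomial/Bernoulli likelihood; the update adds successes to α and failures to β.
Posterior mean = (α₀+k)/(α₀+β₀+n) = [n/(α₀+β₀+n)]·(k/n) + [(α₀+β₀)/(α₀+β₀+n)]·α₀/(α₀+β₀), so only n and the prior enter the weight.
The weight on the data is w = n/(α₀+β₀+n) = 27/(9.6+5.8+27) = 27/42.4 = 0.6368.

0.6368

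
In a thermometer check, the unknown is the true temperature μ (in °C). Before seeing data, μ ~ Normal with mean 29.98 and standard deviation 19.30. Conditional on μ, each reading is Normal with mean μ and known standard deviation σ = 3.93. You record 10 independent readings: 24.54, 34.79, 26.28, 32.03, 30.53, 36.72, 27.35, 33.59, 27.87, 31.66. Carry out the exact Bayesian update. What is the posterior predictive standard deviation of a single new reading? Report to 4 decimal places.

4.1210

For Normal data with known variance σ², a Normal(μ₀, σ₀²) prior on μ is conjugate. Posterior precision = 1/σ₀² + n/σ²; posterior mean is the precision-weighted average of μ₀ and x̄.
σ₀² = 19.30² = 372.49, σ² = 3.93² = 15.4449; σ² + n·σ₀² = 15.4449 + 10·372.49 = 3740.3449.
Posterior precision = 1/σ₀² + n/σ² = 1/372.49 + 10/15.4449 = (σ² + n·σ₀²)/(σ₀²σ²) = 3740.3449/(372.49·15.4449); posterior variance σₙ² = σ₀²σ²/(σ² + n·σ₀²) = 372.49·15.4449/3740.3449 = 1.538112.
Predictive variance for one new observation = σₙ² + σ² = 372.49·15.4449/3740.3449 + 15.4449 = σ²·(σ₀² + 3740.3449)/3740.3449 = 15.4449·4112.8349/3740.3449 = 16.983012; SD = √(15.4449·4112.8349/3740.3449) = 4.1210.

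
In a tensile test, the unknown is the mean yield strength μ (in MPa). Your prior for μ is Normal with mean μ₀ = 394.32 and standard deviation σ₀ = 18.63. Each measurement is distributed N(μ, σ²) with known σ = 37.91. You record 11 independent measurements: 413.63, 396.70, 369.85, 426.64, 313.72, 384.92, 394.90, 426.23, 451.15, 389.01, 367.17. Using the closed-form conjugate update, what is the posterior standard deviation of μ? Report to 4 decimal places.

9.7427

For Normal data with known variance σ², a Normal(μ₀, σ₀²) prior on μ is conjugate. Posterior precision = 1/σ₀² + n/σ²; posterior mean is the precision-weighted average of μ₀ and x̄.
σ₀² = 18.63² = 347.0769, σ² = 37.91² = 1437.1681; σ² + n·σ₀² = 1437.1681 + 11·347.0769 = 5255.014.
Posterior precision = 1/σ₀² + n/σ² = 1/347.0769 + 11/1437.1681 = (σ² + n·σ₀²)/(σ₀²σ²) = 5255.014/(347.0769·1437.1681); posterior variance σₙ² = σ₀²σ²/(σ² + n·σ₀²) = 347.0769·1437.1681/5255.014 = 94.920365.
Posterior SD = √σₙ² = √(347.0769·1437.1681/5255.014) = 9.7427.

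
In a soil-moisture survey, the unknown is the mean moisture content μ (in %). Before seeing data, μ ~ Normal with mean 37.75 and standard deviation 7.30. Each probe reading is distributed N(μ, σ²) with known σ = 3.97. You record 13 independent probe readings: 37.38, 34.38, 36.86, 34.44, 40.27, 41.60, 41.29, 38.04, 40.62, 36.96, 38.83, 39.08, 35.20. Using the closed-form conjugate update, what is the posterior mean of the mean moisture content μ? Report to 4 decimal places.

38.0659

For Normal data with known variance σ², a Normal(μ₀, σ₀²) prior on μ is conjugate. Posterior precision = 1/σ₀² + n/σ²; posterior mean is the precision-weighted average of μ₀ and x̄.
Σxᵢ = 37.38 + 34.38 + 36.86 + 34.44 + 40.27 + 41.60 + 41.29 + 38.04 + 40.62 + 36.96 + 38.83 + 39.08 + 35.20 = 494.95, so n·x̄ = 494.95.
σ₀² = 7.30² = 53.29, σ² = 3.97² = 15.7609; σ² + n·σ₀² = 15.7609 + 13·53.29 = 708.5309.
Posterior mean = (μ₀/σ₀² + n·x̄/σ²)/(1/σ₀² + n/σ²) = (σ²·μ₀ + σ₀²·n·x̄)/(σ² + n·σ₀²) = (15.7609·37.75 + 53.29·494.95)/708.5309 = 26970.859475/708.5309 = 38.0659.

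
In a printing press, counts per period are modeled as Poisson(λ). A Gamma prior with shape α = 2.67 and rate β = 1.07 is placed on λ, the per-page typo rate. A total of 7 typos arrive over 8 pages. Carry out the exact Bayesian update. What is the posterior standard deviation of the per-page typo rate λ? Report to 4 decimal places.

With a Gamma(shape α, rate β) prior, the Poisson likelihood is conjugate: the posterior is Gamma(α + ΣXᵢ, β + n).
Posterior: Gamma(α+S, β+n) = Gamma(2.67+7, 1.07+8) = Gamma(9.67, 9.07).
SD = √α/β = √9.67/9.07 = 0.3429.

0.3429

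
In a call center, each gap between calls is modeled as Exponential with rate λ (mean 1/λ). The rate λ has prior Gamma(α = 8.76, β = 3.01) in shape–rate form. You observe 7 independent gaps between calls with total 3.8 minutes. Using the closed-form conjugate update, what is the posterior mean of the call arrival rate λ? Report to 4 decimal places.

2.3142

With a Gamma(shape α, rate β) prior on the exponential rate λ, the posterior after n observations with total T = Σxᵢ is Gamma(α+n, β+T).
Posterior: Gamma(8.76+7, 3.01+3.8) = Gamma(15.76, 6.81).
Posterior mean of λ = α/β = 15.76/6.81 = 2.3142.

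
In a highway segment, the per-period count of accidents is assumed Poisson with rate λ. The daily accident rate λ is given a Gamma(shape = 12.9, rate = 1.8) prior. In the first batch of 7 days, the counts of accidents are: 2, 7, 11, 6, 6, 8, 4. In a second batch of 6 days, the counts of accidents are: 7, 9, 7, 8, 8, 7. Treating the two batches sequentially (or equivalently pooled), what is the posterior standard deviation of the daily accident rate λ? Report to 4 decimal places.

With a Gamma(shape α, rate β) prior, the Poisson likelihood is conjugate: the posterior is Gamma(α + ΣXᵢ, β + n).
Batch 1: sum of counts S = 44 over n = 7 days.
After batch 1: Gamma(α+S, β+n) = Gamma(12.9+44, 1.8+7) = Gamma(56.9, 8.8).
Batch 2: sum of counts S = 46 over n = 6 days.
After batch 2: Gamma(α+S, β+n) = Gamma(56.9+46, 8.8+6) = Gamma(102.9, 14.8).
SD = √α/β = √102.9/14.8 = 0.6854.

0.6854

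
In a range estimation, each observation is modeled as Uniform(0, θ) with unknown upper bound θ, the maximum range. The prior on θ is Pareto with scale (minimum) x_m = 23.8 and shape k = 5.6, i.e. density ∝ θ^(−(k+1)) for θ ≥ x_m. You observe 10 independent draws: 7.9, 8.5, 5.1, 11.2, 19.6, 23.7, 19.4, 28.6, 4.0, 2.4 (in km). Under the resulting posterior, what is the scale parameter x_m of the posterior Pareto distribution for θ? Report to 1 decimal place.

28.6

A Pareto(scale x_m, shape k) prior on the upper bound θ of Uniform(0, θ) is conjugate: posterior is Pareto(max(x_m, max xᵢ), k + n).
Sample maximum = 28.6; prior scale x_m = 23.8 → posterior scale = max = 28.6.
Posterior shape = 5.6 + 10 = 15.6.
Posterior scale x_m = 28.6.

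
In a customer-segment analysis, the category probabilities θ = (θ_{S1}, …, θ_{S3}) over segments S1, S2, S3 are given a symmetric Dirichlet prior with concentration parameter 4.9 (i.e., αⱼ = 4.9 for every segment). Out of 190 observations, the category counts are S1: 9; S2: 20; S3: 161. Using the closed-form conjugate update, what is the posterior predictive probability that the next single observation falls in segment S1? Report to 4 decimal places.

0.0679

The Dirichlet prior is conjugate to the Multinomial likelihood: each posterior αⱼ = prior αⱼ + observed count nⱼ.
Posterior concentration: (13.9, 24.9, 165.9), total = 204.7.
P(next = S1 | data) = α_{S1}/Σα = 0.0679.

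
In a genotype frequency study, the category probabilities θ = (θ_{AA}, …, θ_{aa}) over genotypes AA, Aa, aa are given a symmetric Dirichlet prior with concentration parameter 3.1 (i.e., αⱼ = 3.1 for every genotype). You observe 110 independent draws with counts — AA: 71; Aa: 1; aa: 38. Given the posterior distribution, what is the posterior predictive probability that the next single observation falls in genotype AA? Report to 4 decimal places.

The Dirichlet prior is conjugate to the Multinomial likelihood: each posterior αⱼ = prior αⱼ + observed count nⱼ.
Posterior concentration: (74.1, 4.1, 41.1), total = 119.3.
P(next = AA | data) = α_{AA}/Σα = 0.6211.

0.6211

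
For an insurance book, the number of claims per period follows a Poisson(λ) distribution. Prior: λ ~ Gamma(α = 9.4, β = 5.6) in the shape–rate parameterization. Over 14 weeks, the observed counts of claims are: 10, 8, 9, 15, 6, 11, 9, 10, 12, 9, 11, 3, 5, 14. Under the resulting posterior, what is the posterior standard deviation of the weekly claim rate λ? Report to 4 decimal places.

With a Gamma(shape α, rate β) prior, the Poisson likelihood is conjugate: the posterior is Gamma(α + ΣXᵢ, β + n).
Sum of counts S = 132 over n = 14 weeks.
Posterior: Gamma(α+S, β+n) = Gamma(9.4+132, 5.6+14) = Gamma(141.4, 19.6).
SD = √α/β = √141.4/19.6 = 0.6067.

0.6067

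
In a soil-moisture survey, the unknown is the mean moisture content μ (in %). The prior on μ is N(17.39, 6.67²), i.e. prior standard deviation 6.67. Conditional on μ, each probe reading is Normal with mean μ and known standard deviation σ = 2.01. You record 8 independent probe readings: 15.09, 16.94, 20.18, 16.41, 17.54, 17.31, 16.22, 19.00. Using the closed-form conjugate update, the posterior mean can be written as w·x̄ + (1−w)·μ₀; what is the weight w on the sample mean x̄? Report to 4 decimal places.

0.9888

For Normal data with known variance σ², a Normal(μ₀, σ₀²) prior on μ is conjugate. Posterior precision = 1/σ₀² + n/σ²; posterior mean is the precision-weighted average of μ₀ and x̄.
σ₀² = 6.67² = 44.4889, σ² = 2.01² = 4.0401. Prior precision 1/σ₀² = 1/44.4889; data precision n/σ² = 8/4.0401.
w = (n/σ²)/(1/σ₀² + n/σ²) = n·σ₀²/(σ² + n·σ₀²) = 8·44.4889/(4.0401 + 8·44.4889) = 355.9112/359.9513 = 0.9888.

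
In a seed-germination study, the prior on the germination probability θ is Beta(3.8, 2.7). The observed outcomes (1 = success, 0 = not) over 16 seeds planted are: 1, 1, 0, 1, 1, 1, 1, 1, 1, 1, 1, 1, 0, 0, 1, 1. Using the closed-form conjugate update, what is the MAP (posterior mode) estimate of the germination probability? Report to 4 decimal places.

0.7707

The Beta prior is conjugate to a Binomial/Bernoulli likelihood; the update adds successes to α and failures to β.
Posterior: Beta(α+k, β+n−k) = Beta(3.8+13, 2.7+3) = Beta(16.8, 5.7).
Mode of Beta(a,b) for a,b>1 is (a−1)/(a+b−2) = 15.8/20.5 = 0.7707.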